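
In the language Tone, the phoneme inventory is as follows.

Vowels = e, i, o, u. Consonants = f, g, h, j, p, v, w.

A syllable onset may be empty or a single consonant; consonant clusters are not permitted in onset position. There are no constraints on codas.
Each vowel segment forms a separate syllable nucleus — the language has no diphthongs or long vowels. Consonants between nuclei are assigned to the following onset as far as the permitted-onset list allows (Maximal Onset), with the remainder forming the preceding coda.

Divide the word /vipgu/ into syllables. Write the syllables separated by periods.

Vowels present: i, u; each is a nucleus, giving 2 syllables.
Between /i/ (V1) and /u/ (V2): /pg/ — longest licit onset from the right is /g/, leaving /p/ as coda.

vip.gu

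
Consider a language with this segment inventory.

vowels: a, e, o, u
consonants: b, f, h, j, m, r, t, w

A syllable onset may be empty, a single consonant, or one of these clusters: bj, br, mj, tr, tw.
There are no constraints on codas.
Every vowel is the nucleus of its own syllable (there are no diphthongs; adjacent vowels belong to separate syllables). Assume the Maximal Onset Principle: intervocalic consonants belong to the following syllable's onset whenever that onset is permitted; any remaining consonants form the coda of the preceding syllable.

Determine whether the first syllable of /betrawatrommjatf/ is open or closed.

The vowels are e, a, a, o, a — 5 nuclei, so 5 syllables.
Between /e/ (V1) and /a/ (V2): cluster /tr/ — /tr/ is itself a permitted onset, so the whole cluster goes right; preceding coda = ∅.
Between /a/ (V2) and /a/ (V3): /w/ is a single consonant, so it becomes the next onset.
Between /a/ (V3) and /o/ (V4): /tr/ is a licit onset in full, so it all attaches to the next syllable.
Between /o/ (V4) and /a/ (V5): /mmj/; trying suffixes from longest down, /mj/ is the first permitted one, so coda /m/ | onset /mj/.
Syllabification: be.tra.wa.trom.mjatf.
Syllable 1 is /be/; it ends in its nucleus with no coda, so it is open.

open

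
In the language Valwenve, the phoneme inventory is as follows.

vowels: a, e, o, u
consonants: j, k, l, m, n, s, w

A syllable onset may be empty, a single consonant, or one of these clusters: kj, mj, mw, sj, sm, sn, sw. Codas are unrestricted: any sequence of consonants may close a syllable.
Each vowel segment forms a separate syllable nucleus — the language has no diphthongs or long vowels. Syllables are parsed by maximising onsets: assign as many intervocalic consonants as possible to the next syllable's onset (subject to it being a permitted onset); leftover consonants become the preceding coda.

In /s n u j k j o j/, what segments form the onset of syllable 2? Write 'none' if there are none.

Vowels present: u, o; each is a nucleus, giving 2 syllables.
σ1/σ2 boundary: /jkj/; trying suffixes from longest down, /kj/ is the first permitted one, so coda /j/ | onset /kj/.
So the parse is snuj.kjoj.
Syllable 2 is /kjoj/: onset /kj/, nucleus /o/, coda /j/.

kj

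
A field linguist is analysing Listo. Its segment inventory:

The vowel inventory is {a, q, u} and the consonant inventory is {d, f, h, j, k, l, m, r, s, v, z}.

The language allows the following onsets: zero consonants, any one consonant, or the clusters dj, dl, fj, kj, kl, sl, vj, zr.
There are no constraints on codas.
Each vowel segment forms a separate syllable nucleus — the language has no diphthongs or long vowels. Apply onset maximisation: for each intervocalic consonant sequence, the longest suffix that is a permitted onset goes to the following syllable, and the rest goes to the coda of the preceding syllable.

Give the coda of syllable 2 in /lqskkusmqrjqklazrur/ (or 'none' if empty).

s

The vowels are q, u, q, q, a, u — 6 nuclei, so 6 syllables.
Between /q/ (V1) and /u/ (V2): /skk/; trying suffixes from longest down, /k/ is the first permitted one, so coda /sk/ | onset /k/.
Between /u/ (V2) and /q/ (V3): /sm/ — longest licit onset from the right is /m/, leaving /s/ as coda.
Between /q/ (V3) and /q/ (V4): cluster /rj/ — the longest permitted-onset suffix is /j/; onset = /j/, preceding coda = /r/.
Between /q/ (V4) and /a/ (V5): cluster /kl/ — /kl/ is itself a permitted onset, so the whole cluster goes right; preceding coda = ∅.
Between /a/ (V5) and /u/ (V6): /zr/ is a licit onset in full, so it all attaches to the next syllable.
Syllabification: lqsk.kus.mqr.jq.kla.zrur.
Syllable 2 is /kus/: onset /k/, nucleus /u/, coda /s/.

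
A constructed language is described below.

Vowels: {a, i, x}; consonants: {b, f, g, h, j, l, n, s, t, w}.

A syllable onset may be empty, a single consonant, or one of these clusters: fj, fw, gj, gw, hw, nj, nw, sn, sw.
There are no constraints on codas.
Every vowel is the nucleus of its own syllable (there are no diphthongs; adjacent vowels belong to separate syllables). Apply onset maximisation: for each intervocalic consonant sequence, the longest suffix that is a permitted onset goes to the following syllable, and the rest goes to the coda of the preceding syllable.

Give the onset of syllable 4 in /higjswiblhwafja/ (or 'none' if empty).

Nuclei (vowels): i, i, a, a → 4 syllables.
/i…i/ gap (V1→V2): /gjsw/ splits as /gj/ + /sw/ (/sw/ is the longest suffix that is a licit onset).
/i…a/ gap (V2→V3): /blhw/; trying suffixes from longest down, /hw/ is the first permitted one, so coda /bl/ | onset /hw/.
/a…a/ gap (V3→V4): cluster /fj/ — /fj/ is itself a permitted onset, so the whole cluster goes right; preceding coda = ∅.
Syllabification: higj.swibl.hwa.fja.
Syllable 4 is /fja/: onset /fj/, nucleus /a/, coda ∅.

fj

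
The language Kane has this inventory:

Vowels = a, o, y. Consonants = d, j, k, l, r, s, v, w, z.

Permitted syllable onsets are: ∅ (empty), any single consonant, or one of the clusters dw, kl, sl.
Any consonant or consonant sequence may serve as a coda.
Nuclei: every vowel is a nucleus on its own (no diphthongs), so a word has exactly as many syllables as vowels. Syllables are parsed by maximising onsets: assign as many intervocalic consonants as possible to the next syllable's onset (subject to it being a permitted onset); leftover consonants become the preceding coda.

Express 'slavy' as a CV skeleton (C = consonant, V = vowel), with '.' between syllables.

CCV.CV

Vowels present: a, y; each is a nucleus, giving 2 syllables.
/a…y/ gap (V1→V2): /v/ → onset of the next syllable (single consonants are always licit onsets).
Putting it together: sla.vy.
Mapping each syllable to C/V: /sla/ → CCV, /vy/ → CV.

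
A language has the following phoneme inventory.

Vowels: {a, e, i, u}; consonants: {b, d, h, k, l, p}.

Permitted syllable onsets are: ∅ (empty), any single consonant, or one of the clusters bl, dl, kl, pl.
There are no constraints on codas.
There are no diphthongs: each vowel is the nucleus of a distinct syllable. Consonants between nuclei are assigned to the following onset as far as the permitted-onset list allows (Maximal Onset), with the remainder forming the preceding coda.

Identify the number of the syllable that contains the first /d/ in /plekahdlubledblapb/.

3

Nuclei (vowels): e, a, u, e, a → 5 syllables.
σ1/σ2 boundary: /k/ is a single consonant, so it becomes the next onset.
σ2/σ3 boundary: /hdl/; trying suffixes from longest down, /dl/ is the first permitted one, so coda /h/ | onset /dl/.
σ3/σ4 boundary: cluster /bl/ — /bl/ is itself a permitted onset, so the whole cluster goes right; preceding coda = ∅.
σ4/σ5 boundary: cluster /dbl/ — the longest permitted-onset suffix is /bl/; onset = /bl/, preceding coda = /d/.
Putting it together: ple.kah.dlu.bled.blapb.
The first /d/ is in the onset of syllable 3 (/dlu/).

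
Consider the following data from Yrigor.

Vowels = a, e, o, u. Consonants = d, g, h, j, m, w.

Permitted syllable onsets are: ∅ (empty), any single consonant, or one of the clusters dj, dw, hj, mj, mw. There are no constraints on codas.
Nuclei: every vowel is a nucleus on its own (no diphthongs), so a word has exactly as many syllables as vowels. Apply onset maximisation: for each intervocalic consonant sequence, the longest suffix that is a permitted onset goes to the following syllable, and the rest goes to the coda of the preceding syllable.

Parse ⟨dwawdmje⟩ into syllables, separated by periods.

dwawd.mje

Nuclei (vowels): a, e → 2 syllables.
/a…e/ gap (V1→V2): /wdmj/; trying suffixes from longest down, /mj/ is the first permitted one, so coda /wd/ | onset /mj/.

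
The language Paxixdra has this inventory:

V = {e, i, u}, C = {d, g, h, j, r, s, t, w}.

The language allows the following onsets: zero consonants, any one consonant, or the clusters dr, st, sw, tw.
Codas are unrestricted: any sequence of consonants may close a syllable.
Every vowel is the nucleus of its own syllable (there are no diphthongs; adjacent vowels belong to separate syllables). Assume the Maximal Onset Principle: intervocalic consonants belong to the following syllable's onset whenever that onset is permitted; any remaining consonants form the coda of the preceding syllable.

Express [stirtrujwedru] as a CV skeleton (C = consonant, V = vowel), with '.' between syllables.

CCVCC.CVC.CV.CCV

Vowels present: i, u, e, u; each is a nucleus, giving 4 syllables.
Between /i/ (V1) and /u/ (V2): cluster /rtr/ — the longest permitted-onset suffix is /r/; onset = /r/, preceding coda = /rt/.
Between /u/ (V2) and /e/ (V3): /jw/ — longest licit onset from the right is /w/, leaving /j/ as coda.
Between /e/ (V3) and /u/ (V4): /dr/ — entire cluster is a permitted onset → onset /dr/, coda ∅.
Syllabification: stirt.ruj.we.dru.
Mapping each syllable to C/V: /stirt/ → CCVCC, /ruj/ → CVC, /we/ → CV, /dru/ → CCV.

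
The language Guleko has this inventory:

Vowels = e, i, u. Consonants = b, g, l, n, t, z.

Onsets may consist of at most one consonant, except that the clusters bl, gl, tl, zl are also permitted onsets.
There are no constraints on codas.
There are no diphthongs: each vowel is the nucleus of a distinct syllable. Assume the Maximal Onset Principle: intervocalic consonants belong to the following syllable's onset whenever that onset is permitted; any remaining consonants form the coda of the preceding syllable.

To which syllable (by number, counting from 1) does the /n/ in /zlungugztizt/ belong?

Nuclei (vowels): u, u, i → 3 syllables.
σ1/σ2 boundary: cluster /ng/ — the longest permitted-onset suffix is /g/; onset = /g/, preceding coda = /n/.
σ2/σ3 boundary: /gzt/ splits as /gz/ + /t/ (/t/ is the longest suffix that is a licit onset).
Putting it together: zlun.gugz.tizt.
The /n/ is in the coda of syllable 1 (/zlun/).

1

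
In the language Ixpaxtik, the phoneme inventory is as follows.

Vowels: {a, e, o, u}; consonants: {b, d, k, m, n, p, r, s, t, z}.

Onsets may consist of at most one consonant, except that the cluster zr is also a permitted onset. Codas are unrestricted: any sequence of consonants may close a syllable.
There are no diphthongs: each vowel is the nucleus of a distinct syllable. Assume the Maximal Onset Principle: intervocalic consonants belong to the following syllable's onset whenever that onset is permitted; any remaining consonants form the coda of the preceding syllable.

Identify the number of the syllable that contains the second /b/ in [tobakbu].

The vowels are o, a, u — 3 nuclei, so 3 syllables.
σ1/σ2 boundary: /b/ → onset of the next syllable (single consonants are always licit onsets).
σ2/σ3 boundary: cluster /kb/ — the longest permitted-onset suffix is /b/; onset = /b/, preceding coda = /k/.
Putting it together: to.bak.bu.
The second /b/ is in the onset of syllable 3 (/bu/).

3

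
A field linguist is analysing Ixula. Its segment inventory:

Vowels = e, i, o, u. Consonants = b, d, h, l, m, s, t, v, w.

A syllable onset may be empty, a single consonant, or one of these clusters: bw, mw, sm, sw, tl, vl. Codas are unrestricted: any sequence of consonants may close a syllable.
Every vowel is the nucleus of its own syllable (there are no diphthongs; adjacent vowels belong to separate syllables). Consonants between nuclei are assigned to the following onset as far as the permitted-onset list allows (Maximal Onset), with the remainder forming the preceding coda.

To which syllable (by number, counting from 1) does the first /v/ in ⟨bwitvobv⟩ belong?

The vowels are i, o — 2 nuclei, so 2 syllables.
/i…o/ gap (V1→V2): /tv/ — longest licit onset from the right is /v/, leaving /t/ as coda.
Result: bwit.vobv.
The first /v/ is in the onset of syllable 2 (/vobv/).

2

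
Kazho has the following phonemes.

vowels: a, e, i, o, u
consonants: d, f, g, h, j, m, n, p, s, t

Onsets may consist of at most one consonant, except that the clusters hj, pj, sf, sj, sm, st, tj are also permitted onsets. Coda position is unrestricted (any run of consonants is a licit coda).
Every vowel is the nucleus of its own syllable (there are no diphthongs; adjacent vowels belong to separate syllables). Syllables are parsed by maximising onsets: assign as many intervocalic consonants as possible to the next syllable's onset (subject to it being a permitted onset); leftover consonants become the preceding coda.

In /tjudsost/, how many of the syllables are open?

Nuclei (vowels): u, o → 2 syllables.
Between /u/ (V1) and /o/ (V2): /ds/ splits as /d/ + /s/ (/s/ is the longest suffix that is a licit onset).
Putting it together: tjud.sost.
Classifying each syllable: /tjud/ (closed), /sost/ (closed).
Open syllables: 0.

0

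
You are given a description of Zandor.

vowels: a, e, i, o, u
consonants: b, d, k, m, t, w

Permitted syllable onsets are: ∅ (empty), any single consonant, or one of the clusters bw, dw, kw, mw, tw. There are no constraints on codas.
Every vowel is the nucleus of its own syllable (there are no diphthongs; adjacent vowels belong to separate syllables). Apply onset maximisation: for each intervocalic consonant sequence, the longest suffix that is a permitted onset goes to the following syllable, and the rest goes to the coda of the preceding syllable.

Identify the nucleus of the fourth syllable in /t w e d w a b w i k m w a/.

Vowels present: e, a, i, a; each is a nucleus, giving 4 syllables.
The fourth nucleus (vowel 4 from the left) is /a/.

a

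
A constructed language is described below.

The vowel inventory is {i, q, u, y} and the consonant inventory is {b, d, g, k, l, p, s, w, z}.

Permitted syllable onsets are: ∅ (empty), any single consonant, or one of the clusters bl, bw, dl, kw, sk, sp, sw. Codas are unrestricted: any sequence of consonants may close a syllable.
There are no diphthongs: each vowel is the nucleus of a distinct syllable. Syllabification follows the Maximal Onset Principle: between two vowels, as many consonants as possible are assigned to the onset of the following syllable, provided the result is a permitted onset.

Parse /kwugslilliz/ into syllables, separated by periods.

Vowels present: u, i, i; each is a nucleus, giving 3 syllables.
Between /u/ (V1) and /i/ (V2): /gsl/ splits as /gs/ + /l/ (/l/ is the longest suffix that is a licit onset).
Between /i/ (V2) and /i/ (V3): /ll/ splits as /l/ + /l/ (/l/ is the longest suffix that is a licit onset).

kwugs.lil.liz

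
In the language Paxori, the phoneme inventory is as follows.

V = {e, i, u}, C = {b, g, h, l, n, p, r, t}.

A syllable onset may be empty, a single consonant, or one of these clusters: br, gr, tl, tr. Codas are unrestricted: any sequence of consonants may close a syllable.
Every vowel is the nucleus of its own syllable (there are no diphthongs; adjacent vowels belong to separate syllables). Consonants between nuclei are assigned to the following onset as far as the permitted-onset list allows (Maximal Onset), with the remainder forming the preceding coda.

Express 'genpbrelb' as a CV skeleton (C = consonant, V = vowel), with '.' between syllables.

CVCC.CCVCC

Nuclei (vowels): e, e → 2 syllables.
V1 /e/ – V2 /e/: /npbr/; trying suffixes from longest down, /br/ is the first permitted one, so coda /np/ | onset /br/.
So the parse is genp.brelb.
Mapping each syllable to C/V: /genp/ → CVCC, /brelb/ → CCVCC.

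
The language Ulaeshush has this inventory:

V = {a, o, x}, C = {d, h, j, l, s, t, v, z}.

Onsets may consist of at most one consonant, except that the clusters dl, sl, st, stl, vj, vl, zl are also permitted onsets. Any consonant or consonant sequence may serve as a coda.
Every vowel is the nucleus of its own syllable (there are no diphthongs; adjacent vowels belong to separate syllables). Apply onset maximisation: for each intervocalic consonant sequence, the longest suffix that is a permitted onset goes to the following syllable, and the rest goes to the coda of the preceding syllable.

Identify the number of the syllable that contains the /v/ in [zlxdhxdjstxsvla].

4

Nuclei (vowels): x, x, x, a → 4 syllables.
/x…x/ gap (V1→V2): cluster /dh/ — the longest permitted-onset suffix is /h/; onset = /h/, preceding coda = /d/.
/x…x/ gap (V2→V3): /djst/ — longest licit onset from the right is /st/, leaving /dj/ as coda.
/x…a/ gap (V3→V4): /svl/; trying suffixes from longest down, /vl/ is the first permitted one, so coda /s/ | onset /vl/.
Syllabification: zlxd.hxdj.stxs.vla.
The /v/ is in the onset of syllable 4 (/vla/).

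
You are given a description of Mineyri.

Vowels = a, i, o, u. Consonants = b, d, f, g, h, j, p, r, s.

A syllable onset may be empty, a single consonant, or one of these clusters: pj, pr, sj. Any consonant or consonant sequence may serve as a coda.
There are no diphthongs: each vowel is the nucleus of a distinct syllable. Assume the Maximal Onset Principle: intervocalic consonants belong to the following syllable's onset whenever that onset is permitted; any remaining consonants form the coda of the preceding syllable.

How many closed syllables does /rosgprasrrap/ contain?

3

Vowels present: o, a, a; each is a nucleus, giving 3 syllables.
V1 /o/ – V2 /a/: cluster /sgpr/ — the longest permitted-onset suffix is /pr/; onset = /pr/, preceding coda = /sg/.
V2 /a/ – V3 /a/: cluster /srr/ — the longest permitted-onset suffix is /r/; onset = /r/, preceding coda = /sr/.
Syllabification: rosg.prasr.rap.
Classifying each syllable: /rosg/ (closed), /prasr/ (closed), /rap/ (closed).
Closed syllables: 3.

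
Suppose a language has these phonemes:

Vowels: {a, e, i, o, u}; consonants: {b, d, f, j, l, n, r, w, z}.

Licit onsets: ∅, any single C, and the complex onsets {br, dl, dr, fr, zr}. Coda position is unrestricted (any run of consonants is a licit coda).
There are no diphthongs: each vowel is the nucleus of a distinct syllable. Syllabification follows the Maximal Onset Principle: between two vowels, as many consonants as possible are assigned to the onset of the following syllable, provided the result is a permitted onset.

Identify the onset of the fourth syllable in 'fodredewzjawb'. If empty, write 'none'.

j

Vowels present: o, e, e, a; each is a nucleus, giving 4 syllables.
σ1/σ2 boundary: /dr/ is a licit onset in full, so it all attaches to the next syllable.
σ2/σ3 boundary: /d/ is a single consonant, so it becomes the next onset.
σ3/σ4 boundary: /wzj/ splits as /wz/ + /j/ (/j/ is the longest suffix that is a licit onset).
So the parse is fo.dre.dewz.jawb.
Syllable 4 is /jawb/: onset /j/, nucleus /a/, coda /wb/.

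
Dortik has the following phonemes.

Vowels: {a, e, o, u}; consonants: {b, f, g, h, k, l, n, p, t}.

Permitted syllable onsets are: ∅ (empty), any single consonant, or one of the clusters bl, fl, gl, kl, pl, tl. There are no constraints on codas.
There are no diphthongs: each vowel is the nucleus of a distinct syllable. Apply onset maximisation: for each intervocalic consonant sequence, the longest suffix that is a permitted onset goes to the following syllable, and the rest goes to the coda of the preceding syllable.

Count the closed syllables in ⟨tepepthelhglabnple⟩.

3

The vowels are e, e, e, a, e — 5 nuclei, so 5 syllables.
σ1/σ2 boundary: /p/ is a single consonant, so it becomes the next onset.
σ2/σ3 boundary: /pth/ — longest licit onset from the right is /h/, leaving /pt/ as coda.
σ3/σ4 boundary: /lhgl/ splits as /lh/ + /gl/ (/gl/ is the longest suffix that is a licit onset).
σ4/σ5 boundary: /bnpl/ splits as /bn/ + /pl/ (/pl/ is the longest suffix that is a licit onset).
So the parse is te.pept.helh.glabn.ple.
Classifying each syllable: /te/ (open), /pept/ (closed), /helh/ (closed), /glabn/ (closed), /ple/ (open).
Closed syllables: 3.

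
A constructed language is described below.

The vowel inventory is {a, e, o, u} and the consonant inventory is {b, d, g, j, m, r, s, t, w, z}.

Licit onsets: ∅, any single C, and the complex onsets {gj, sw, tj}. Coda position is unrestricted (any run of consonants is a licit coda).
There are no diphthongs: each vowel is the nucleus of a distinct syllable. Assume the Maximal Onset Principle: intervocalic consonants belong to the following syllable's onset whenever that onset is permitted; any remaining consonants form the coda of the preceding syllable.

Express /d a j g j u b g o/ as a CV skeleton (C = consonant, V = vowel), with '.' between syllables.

Nuclei (vowels): a, u, o → 3 syllables.
Between /a/ (V1) and /u/ (V2): /jgj/ splits as /j/ + /gj/ (/gj/ is the longest suffix that is a licit onset).
Between /u/ (V2) and /o/ (V3): /bg/ — longest licit onset from the right is /g/, leaving /b/ as coda.
Putting it together: daj.gjub.go.
Mapping each syllable to C/V: /daj/ → CVC, /gjub/ → CCVC, /go/ → CV.

CVC.CCVC.CV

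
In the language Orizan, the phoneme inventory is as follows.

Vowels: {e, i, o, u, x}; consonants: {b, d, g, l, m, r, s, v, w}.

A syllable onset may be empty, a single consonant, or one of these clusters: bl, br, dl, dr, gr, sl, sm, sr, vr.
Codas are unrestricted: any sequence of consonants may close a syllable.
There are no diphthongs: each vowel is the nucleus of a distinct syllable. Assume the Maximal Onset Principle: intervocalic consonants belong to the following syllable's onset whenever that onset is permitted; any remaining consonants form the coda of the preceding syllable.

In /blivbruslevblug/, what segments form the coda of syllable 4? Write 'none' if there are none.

The vowels are i, u, e, u — 4 nuclei, so 4 syllables.
Between /i/ (V1) and /u/ (V2): /vbr/ splits as /v/ + /br/ (/br/ is the longest suffix that is a licit onset).
Between /u/ (V2) and /e/ (V3): cluster /sl/ — /sl/ is itself a permitted onset, so the whole cluster goes right; preceding coda = ∅.
Between /e/ (V3) and /u/ (V4): /vbl/ splits as /v/ + /bl/ (/bl/ is the longest suffix that is a licit onset).
So the parse is bliv.bru.slev.blug.
Syllable 4 is /blug/: onset /bl/, nucleus /u/, coda /g/.

g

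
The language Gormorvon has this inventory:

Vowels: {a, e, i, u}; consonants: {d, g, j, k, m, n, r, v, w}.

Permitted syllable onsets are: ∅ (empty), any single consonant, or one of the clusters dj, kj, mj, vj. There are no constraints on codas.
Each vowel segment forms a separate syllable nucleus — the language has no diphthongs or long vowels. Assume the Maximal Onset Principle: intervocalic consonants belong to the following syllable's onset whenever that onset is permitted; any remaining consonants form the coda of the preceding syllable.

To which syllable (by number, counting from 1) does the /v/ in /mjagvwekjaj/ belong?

The vowels are a, e, a — 3 nuclei, so 3 syllables.
Between /a/ (V1) and /e/ (V2): /gvw/; trying suffixes from longest down, /w/ is the first permitted one, so coda /gv/ | onset /w/.
Between /e/ (V2) and /a/ (V3): cluster /kj/ — /kj/ is itself a permitted onset, so the whole cluster goes right; preceding coda = ∅.
Putting it together: mjagv.we.kjaj.
The /v/ is in the coda of syllable 1 (/mjagv/).

1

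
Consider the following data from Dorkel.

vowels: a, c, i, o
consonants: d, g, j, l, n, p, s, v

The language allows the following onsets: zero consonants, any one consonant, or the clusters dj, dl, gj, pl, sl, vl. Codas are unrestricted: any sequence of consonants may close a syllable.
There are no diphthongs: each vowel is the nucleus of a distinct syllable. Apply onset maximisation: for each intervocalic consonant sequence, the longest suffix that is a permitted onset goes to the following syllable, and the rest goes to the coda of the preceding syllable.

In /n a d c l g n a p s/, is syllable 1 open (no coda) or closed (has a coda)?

open

Nuclei (vowels): a, c, a → 3 syllables.
σ1/σ2 boundary: just /d/ — single C goes to the following onset.
σ2/σ3 boundary: /lgn/ — longest licit onset from the right is /n/, leaving /lg/ as coda.
Result: na.dclg.naps.
Syllable 1 is /na/; it ends in its nucleus with no coda, so it is open.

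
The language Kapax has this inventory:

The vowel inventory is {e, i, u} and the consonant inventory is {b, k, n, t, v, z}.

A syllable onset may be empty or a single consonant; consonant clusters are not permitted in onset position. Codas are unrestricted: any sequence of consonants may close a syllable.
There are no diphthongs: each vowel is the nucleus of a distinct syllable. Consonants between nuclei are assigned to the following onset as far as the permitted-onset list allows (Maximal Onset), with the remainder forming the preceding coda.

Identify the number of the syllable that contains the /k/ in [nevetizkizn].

Nuclei (vowels): e, e, i, i → 4 syllables.
σ1/σ2 boundary: /v/ → onset of the next syllable (single consonants are always licit onsets).
σ2/σ3 boundary: /t/ is a single consonant, so it becomes the next onset.
σ3/σ4 boundary: cluster /zk/ — the longest permitted-onset suffix is /k/; onset = /k/, preceding coda = /z/.
So the parse is ne.ve.tiz.kizn.
The /k/ is in the onset of syllable 4 (/kizn/).

4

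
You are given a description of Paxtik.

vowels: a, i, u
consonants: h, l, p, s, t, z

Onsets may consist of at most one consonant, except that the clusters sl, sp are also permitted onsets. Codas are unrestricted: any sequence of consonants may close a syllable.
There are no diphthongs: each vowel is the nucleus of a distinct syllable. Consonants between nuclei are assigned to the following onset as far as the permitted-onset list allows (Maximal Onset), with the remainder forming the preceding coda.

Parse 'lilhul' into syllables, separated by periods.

lil.hul

The vowels are i, u — 2 nuclei, so 2 syllables.
V1 /i/ – V2 /u/: /lh/ splits as /l/ + /h/ (/h/ is the longest suffix that is a licit onset).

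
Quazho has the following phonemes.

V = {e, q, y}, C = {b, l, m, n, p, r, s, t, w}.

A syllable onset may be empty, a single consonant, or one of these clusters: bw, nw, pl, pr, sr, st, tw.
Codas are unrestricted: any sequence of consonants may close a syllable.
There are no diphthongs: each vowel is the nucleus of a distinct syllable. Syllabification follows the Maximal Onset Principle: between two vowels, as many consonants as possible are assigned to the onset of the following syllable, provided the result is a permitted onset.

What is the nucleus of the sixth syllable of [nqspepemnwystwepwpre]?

e

Vowels present: q, e, e, y, e, e; each is a nucleus, giving 6 syllables.
The sixth nucleus (vowel 6 from the left) is /e/.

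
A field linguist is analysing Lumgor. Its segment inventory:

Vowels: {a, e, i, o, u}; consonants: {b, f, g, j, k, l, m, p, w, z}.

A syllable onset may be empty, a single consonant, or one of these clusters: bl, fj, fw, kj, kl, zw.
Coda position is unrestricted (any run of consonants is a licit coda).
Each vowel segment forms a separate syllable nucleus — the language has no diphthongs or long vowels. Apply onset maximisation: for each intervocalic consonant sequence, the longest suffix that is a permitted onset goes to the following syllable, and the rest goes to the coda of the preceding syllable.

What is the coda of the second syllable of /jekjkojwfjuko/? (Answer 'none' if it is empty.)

Nuclei (vowels): e, o, u, o → 4 syllables.
V1 /e/ – V2 /o/: /kjk/ — longest licit onset from the right is /k/, leaving /kj/ as coda.
V2 /o/ – V3 /u/: /jwfj/ splits as /jw/ + /fj/ (/fj/ is the longest suffix that is a licit onset).
V3 /u/ – V4 /o/: just /k/ — single C goes to the following onset.
Result: jekj.kojw.fju.ko.
Syllable 2 is /kojw/: onset /k/, nucleus /o/, coda /jw/.

jw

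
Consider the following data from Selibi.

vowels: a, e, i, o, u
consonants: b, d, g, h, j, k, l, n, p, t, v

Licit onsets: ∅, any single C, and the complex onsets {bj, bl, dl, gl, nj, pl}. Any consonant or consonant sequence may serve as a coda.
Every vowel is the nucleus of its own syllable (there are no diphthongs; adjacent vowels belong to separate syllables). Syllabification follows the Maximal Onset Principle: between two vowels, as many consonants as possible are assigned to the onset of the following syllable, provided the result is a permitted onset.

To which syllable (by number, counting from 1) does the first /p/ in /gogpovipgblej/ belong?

2

The vowels are o, o, i, e — 4 nuclei, so 4 syllables.
Between /o/ (V1) and /o/ (V2): /gp/ splits as /g/ + /p/ (/p/ is the longest suffix that is a licit onset).
Between /o/ (V2) and /i/ (V3): just /v/ — single C goes to the following onset.
Between /i/ (V3) and /e/ (V4): /pgbl/ — longest licit onset from the right is /bl/, leaving /pg/ as coda.
So the parse is gog.po.vipg.blej.
The first /p/ is in the onset of syllable 2 (/po/).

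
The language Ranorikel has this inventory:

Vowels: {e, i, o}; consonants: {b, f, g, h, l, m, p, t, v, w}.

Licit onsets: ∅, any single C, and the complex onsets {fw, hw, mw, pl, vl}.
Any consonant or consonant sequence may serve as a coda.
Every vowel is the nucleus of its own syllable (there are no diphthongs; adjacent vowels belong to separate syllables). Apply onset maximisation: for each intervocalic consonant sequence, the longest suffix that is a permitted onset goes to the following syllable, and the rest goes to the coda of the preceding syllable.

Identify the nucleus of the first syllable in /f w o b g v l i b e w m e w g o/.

The vowels are o, i, e, e, o — 5 nuclei, so 5 syllables.
The first nucleus (vowel 1 from the left) is /o/.

o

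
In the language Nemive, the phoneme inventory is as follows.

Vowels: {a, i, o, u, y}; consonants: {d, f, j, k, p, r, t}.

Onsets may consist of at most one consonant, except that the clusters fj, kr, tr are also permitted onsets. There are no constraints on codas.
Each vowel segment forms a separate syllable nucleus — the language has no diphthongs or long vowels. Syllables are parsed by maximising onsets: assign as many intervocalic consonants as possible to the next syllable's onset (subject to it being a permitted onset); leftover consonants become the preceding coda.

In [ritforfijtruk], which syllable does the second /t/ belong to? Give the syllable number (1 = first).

Vowels present: i, o, i, u; each is a nucleus, giving 4 syllables.
Between /i/ (V1) and /o/ (V2): /tf/ — longest licit onset from the right is /f/, leaving /t/ as coda.
Between /o/ (V2) and /i/ (V3): /rf/; trying suffixes from longest down, /f/ is the first permitted one, so coda /r/ | onset /f/.
Between /i/ (V3) and /u/ (V4): /jtr/ splits as /j/ + /tr/ (/tr/ is the longest suffix that is a licit onset).
Putting it together: rit.for.fij.truk.
The second /t/ is in the onset of syllable 4 (/truk/).

4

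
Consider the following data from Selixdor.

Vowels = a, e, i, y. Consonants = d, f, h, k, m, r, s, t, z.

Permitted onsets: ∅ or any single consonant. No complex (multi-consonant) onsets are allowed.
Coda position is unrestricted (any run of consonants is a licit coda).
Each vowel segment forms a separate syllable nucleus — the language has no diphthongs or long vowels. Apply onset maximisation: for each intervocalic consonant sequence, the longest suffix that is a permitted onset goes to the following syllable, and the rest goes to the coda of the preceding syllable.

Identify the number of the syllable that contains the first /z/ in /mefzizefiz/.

Vowels present: e, i, e, i; each is a nucleus, giving 4 syllables.
/e…i/ gap (V1→V2): /fz/; trying suffixes from longest down, /z/ is the first permitted one, so coda /f/ | onset /z/.
/i…e/ gap (V2→V3): /z/ → onset of the next syllable (single consonants are always licit onsets).
/e…i/ gap (V3→V4): just /f/ — single C goes to the following onset.
Syllabification: mef.zi.ze.fiz.
The first /z/ is in the onset of syllable 2 (/zi/).

2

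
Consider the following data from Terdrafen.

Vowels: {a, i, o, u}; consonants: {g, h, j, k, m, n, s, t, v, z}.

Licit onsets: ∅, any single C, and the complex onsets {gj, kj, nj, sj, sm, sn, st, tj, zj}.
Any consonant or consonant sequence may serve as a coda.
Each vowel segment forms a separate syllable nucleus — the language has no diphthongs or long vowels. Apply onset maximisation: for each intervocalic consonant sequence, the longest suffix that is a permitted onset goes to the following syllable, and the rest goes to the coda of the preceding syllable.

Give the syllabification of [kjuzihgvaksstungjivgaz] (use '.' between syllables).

Nuclei (vowels): u, i, a, u, i, a → 6 syllables.
/u…i/ gap (V1→V2): /z/ is a single consonant, so it becomes the next onset.
/i…a/ gap (V2→V3): /hgv/ splits as /hg/ + /v/ (/v/ is the longest suffix that is a licit onset).
/a…u/ gap (V3→V4): /ksst/ — longest licit onset from the right is /st/, leaving /ks/ as coda.
/u…i/ gap (V4→V5): /ngj/; trying suffixes from longest down, /gj/ is the first permitted one, so coda /n/ | onset /gj/.
/i…a/ gap (V5→V6): /vg/ — longest licit onset from the right is /g/, leaving /v/ as coda.

kju.zihg.vaks.stun.gjiv.gaz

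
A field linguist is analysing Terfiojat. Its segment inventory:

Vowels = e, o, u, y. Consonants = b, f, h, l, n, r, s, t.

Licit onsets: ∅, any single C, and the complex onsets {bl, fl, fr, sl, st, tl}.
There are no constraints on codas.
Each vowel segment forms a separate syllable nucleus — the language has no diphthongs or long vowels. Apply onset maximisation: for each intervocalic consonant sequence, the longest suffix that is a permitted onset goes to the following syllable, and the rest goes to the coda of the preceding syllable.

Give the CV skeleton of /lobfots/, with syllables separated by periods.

CVC.CVCC

The vowels are o, o — 2 nuclei, so 2 syllables.
σ1/σ2 boundary: cluster /bf/ — the longest permitted-onset suffix is /f/; onset = /f/, preceding coda = /b/.
So the parse is lob.fots.
Mapping each syllable to C/V: /lob/ → CVC, /fots/ → CVCC.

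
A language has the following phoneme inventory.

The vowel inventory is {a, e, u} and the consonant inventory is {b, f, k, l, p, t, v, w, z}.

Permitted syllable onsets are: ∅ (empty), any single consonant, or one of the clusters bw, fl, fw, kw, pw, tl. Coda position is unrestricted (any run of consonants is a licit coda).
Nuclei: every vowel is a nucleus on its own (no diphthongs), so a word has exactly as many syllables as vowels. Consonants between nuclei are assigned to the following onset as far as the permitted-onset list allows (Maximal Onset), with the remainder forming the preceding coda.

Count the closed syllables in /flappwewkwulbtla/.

Vowels present: a, e, u, a; each is a nucleus, giving 4 syllables.
σ1/σ2 boundary: cluster /ppw/ — the longest permitted-onset suffix is /pw/; onset = /pw/, preceding coda = /p/.
σ2/σ3 boundary: /wkw/; trying suffixes from longest down, /kw/ is the first permitted one, so coda /w/ | onset /kw/.
σ3/σ4 boundary: cluster /lbtl/ — the longest permitted-onset suffix is /tl/; onset = /tl/, preceding coda = /lb/.
So the parse is flap.pwew.kwulb.tla.
Classifying each syllable: /flap/ (closed), /pwew/ (closed), /kwulb/ (closed), /tla/ (open).
Closed syllables: 3.

3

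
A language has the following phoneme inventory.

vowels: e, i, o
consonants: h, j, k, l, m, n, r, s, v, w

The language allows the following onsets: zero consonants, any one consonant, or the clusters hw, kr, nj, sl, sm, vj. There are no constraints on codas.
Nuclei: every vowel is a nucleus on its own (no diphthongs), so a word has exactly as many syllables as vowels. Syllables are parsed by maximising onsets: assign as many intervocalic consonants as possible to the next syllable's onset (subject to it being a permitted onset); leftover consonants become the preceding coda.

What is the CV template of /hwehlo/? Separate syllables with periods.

Vowels present: e, o; each is a nucleus, giving 2 syllables.
Between /e/ (V1) and /o/ (V2): cluster /hl/ — the longest permitted-onset suffix is /l/; onset = /l/, preceding coda = /h/.
Syllabification: hweh.lo.
Mapping each syllable to C/V: /hweh/ → CCVC, /lo/ → CV.

CCVC.CV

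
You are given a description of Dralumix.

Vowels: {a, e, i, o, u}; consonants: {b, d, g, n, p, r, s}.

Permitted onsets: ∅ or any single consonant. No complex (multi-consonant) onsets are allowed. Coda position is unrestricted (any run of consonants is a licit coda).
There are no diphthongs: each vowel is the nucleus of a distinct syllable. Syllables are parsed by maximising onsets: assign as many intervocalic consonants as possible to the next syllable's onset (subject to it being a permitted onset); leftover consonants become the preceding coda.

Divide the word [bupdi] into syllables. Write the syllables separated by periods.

The vowels are u, i — 2 nuclei, so 2 syllables.
Between /u/ (V1) and /i/ (V2): cluster /pd/ — the longest permitted-onset suffix is /d/; onset = /d/, preceding coda = /p/.

bup.di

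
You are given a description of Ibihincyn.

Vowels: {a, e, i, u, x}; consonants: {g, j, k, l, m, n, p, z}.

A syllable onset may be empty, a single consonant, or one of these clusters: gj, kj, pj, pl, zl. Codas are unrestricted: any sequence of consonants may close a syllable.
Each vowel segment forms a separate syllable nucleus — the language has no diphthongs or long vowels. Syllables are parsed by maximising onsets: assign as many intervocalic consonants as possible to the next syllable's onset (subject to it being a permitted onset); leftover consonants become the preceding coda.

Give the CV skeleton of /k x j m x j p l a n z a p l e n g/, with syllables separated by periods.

CVC.CVC.CCVC.CV.CCVCC

The vowels are x, x, a, a, e — 5 nuclei, so 5 syllables.
/x…x/ gap (V1→V2): cluster /jm/ — the longest permitted-onset suffix is /m/; onset = /m/, preceding coda = /j/.
/x…a/ gap (V2→V3): cluster /jpl/ — the longest permitted-onset suffix is /pl/; onset = /pl/, preceding coda = /j/.
/a…a/ gap (V3→V4): /nz/ splits as /n/ + /z/ (/z/ is the longest suffix that is a licit onset).
/a…e/ gap (V4→V5): /pl/ is a licit onset in full, so it all attaches to the next syllable.
Result: kxj.mxj.plan.za.pleng.
Mapping each syllable to C/V: /kxj/ → CVC, /mxj/ → CVC, /plan/ → CCVC, /za/ → CV, /pleng/ → CCVCC.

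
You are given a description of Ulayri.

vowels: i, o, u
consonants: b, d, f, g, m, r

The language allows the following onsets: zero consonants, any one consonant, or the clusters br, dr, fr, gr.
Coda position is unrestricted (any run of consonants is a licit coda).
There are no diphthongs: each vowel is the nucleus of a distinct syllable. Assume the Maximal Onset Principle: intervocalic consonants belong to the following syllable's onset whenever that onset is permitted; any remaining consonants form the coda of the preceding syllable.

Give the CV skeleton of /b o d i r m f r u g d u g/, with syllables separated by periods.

CV.CVCC.CCVC.CVC

The vowels are o, i, u, u — 4 nuclei, so 4 syllables.
/o…i/ gap (V1→V2): /d/ is a single consonant, so it becomes the next onset.
/i…u/ gap (V2→V3): /rmfr/; trying suffixes from longest down, /fr/ is the first permitted one, so coda /rm/ | onset /fr/.
/u…u/ gap (V3→V4): /gd/; trying suffixes from longest down, /d/ is the first permitted one, so coda /g/ | onset /d/.
Putting it together: bo.dirm.frug.dug.
Mapping each syllable to C/V: /bo/ → CV, /dirm/ → CVCC, /frug/ → CCVC, /dug/ → CVC.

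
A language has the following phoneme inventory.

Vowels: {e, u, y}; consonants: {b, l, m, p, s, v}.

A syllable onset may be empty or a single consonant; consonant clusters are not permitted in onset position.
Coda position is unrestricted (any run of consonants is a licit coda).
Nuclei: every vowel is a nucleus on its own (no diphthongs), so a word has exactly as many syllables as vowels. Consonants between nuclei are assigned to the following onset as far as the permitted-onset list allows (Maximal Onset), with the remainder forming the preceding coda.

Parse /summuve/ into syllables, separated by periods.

sum.mu.ve

Vowels present: u, u, e; each is a nucleus, giving 3 syllables.
V1 /u/ – V2 /u/: cluster /mm/ — the longest permitted-onset suffix is /m/; onset = /m/, preceding coda = /m/.
V2 /u/ – V3 /e/: /v/ → onset of the next syllable (single consonants are always licit onsets).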